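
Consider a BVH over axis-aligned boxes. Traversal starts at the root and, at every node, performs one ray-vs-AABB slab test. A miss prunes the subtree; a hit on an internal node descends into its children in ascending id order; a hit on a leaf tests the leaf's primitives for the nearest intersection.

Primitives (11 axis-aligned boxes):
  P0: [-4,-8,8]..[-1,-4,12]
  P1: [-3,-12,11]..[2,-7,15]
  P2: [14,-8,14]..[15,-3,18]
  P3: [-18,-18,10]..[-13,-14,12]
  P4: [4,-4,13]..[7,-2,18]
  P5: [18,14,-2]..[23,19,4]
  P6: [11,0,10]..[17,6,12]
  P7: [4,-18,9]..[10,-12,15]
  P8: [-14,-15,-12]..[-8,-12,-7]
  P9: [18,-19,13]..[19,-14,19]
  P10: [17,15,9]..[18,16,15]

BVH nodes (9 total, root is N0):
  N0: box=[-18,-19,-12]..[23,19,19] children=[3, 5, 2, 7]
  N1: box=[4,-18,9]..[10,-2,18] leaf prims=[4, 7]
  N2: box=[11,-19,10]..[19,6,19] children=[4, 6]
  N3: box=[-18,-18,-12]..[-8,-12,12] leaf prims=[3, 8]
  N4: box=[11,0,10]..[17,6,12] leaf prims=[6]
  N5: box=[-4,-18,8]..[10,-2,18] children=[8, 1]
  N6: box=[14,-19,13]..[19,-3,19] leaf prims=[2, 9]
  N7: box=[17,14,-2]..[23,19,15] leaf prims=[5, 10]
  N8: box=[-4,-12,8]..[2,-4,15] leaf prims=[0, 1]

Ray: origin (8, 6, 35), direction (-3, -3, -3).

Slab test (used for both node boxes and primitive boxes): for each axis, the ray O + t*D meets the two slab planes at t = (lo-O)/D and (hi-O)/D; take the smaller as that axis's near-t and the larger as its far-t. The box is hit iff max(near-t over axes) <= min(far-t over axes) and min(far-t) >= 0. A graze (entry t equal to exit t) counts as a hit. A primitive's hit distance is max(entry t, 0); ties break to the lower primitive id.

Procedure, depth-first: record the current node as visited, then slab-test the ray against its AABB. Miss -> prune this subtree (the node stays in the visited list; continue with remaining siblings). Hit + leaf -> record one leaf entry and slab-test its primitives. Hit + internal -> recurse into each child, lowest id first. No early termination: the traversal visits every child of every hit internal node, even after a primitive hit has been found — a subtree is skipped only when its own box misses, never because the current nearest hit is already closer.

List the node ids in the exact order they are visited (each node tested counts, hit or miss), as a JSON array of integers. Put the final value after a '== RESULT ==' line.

Traverse from the root:
N0 x:[-5,26/3] y:[-13/3,25/3] z:[16/3,47/3] -> hit [16/3,25/3], descend [2, 3, 5, 7]
  N2 x:[-11/3,-1] y:[0,25/3] z:[16/3,25/3] -> miss, prune
  N3 x:[16/3,26/3] y:[6,8] z:[23/3,47/3] -> hit [23/3,8] leaf, test {P3@t=23/3, P8(miss)}
  N5 x:[-2/3,4] y:[8/3,8] z:[17/3,9] -> miss, prune
  N7 x:[-5,-3] y:[-13/3,-8/3] z:[20/3,37/3] -> miss, prune

Visited [0, 2, 3, 5, 7]. Tests: 5 box, 1 leaf. Nearest: P3.

== RESULT ==
[0, 2, 3, 5, 7]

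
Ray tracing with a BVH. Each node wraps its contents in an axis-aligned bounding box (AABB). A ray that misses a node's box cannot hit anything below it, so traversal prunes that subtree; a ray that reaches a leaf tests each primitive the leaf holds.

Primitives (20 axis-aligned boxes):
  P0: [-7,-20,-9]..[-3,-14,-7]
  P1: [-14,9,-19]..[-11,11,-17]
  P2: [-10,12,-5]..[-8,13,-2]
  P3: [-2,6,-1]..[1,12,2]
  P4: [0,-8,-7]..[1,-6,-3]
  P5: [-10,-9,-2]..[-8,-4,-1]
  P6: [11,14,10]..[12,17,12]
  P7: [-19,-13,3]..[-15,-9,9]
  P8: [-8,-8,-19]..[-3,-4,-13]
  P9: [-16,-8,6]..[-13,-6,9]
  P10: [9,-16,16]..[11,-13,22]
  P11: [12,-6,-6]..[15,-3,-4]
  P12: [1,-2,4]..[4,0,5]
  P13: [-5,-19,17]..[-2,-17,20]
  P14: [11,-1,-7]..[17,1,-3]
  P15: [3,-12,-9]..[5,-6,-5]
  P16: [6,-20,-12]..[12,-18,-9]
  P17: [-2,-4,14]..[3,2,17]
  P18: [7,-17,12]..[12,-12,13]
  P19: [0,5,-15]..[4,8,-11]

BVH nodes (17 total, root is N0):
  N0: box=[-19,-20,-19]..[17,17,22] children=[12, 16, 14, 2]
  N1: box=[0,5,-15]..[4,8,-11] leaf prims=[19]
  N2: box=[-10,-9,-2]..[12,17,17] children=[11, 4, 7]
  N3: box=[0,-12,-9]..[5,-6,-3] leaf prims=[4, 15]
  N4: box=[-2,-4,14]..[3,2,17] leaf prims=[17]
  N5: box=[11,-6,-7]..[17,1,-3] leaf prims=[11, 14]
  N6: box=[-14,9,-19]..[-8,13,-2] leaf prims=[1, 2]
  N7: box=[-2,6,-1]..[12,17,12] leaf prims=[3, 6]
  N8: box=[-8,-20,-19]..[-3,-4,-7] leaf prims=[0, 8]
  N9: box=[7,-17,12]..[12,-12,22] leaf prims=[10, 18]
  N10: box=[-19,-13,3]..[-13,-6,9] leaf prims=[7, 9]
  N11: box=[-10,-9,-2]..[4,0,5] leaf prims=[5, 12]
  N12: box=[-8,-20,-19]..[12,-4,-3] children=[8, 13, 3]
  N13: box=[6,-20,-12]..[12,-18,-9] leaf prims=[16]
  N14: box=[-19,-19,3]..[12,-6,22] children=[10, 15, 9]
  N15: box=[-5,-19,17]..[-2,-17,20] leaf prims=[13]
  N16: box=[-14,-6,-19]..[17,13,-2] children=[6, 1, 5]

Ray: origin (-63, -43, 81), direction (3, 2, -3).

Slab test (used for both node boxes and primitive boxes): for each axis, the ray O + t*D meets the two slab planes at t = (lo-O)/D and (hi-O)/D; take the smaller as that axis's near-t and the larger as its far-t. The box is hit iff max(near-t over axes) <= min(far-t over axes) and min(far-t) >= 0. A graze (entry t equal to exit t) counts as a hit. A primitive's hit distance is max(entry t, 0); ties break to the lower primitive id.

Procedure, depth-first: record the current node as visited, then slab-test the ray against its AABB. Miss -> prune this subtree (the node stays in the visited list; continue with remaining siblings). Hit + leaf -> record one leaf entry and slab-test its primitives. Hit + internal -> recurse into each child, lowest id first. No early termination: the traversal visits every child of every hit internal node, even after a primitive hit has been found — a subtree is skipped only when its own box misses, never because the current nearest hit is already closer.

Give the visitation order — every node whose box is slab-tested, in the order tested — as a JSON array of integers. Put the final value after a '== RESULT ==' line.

Walk:
N0 x:[44/3,80/3] y:[23/2,30] z:[59/3,100/3] -> hit [59/3,80/3], descend [2, 12, 14, 16]
  N2 x:[53/3,25] y:[17,30] z:[64/3,83/3] -> hit [64/3,25], descend [4, 7, 11]
    N4 x:[61/3,22] y:[39/2,45/2] z:[64/3,67/3] -> hit [64/3,22] leaf, test {P17@t=64/3}
    N7 x:[61/3,25] y:[49/2,30] z:[23,82/3] -> hit [49/2,25] leaf, test {P3(miss), P6(miss)}
    N11 x:[53/3,67/3] y:[17,43/2] z:[76/3,83/3] -> miss, prune
  N12 x:[55/3,25] y:[23/2,39/2] z:[28,100/3] -> miss, prune
  N14 x:[44/3,25] y:[12,37/2] z:[59/3,26] -> miss, prune
  N16 x:[49/3,80/3] y:[37/2,28] z:[83/3,100/3] -> miss, prune

Summary -> nodes [0, 2, 4, 7, 11, 12, 14, 16]; box-tests=8; leaf-entries=2; first=P17

== RESULT ==
[0, 2, 4, 7, 11, 12, 14, 16]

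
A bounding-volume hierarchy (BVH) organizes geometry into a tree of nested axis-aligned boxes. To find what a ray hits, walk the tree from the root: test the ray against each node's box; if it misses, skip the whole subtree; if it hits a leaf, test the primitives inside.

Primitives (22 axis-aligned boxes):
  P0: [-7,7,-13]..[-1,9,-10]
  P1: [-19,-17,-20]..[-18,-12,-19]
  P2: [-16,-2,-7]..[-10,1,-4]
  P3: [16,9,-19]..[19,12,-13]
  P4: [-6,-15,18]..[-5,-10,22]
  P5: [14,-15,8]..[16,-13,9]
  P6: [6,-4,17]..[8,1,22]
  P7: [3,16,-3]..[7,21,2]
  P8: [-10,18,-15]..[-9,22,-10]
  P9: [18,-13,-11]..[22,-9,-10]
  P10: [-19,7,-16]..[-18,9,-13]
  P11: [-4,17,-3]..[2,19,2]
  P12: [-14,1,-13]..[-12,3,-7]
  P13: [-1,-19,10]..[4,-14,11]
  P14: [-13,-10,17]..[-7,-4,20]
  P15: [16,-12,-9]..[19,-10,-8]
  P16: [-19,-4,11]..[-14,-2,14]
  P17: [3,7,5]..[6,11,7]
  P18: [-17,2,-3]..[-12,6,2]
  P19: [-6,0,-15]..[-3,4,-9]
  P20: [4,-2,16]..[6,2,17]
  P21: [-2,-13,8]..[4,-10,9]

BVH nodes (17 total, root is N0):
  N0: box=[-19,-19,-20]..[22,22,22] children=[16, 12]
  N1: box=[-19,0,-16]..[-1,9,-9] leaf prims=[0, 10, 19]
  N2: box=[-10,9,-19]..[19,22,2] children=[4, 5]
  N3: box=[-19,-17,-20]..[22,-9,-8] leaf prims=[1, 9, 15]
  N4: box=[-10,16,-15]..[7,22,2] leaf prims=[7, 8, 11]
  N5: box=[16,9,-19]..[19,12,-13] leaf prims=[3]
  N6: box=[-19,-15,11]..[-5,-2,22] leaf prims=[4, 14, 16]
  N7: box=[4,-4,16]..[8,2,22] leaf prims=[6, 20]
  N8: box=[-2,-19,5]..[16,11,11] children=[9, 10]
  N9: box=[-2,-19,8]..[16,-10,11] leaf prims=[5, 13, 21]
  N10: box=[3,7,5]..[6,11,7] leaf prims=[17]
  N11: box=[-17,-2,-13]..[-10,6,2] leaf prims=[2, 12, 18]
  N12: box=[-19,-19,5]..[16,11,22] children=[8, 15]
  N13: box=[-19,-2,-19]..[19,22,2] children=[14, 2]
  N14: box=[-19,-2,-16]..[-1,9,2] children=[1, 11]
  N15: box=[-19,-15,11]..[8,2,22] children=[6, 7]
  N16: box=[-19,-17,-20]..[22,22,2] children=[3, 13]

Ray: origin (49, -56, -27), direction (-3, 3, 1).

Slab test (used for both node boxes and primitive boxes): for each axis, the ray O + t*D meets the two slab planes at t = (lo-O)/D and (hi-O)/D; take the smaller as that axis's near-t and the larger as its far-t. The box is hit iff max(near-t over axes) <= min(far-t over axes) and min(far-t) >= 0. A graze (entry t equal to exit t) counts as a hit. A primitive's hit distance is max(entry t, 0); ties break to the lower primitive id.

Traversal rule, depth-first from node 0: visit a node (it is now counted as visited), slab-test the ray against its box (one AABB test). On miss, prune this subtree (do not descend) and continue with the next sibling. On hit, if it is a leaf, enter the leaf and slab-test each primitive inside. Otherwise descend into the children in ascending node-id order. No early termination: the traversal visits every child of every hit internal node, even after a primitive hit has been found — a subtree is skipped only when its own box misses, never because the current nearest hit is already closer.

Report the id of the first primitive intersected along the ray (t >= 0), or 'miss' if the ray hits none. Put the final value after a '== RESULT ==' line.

Walk:
N0 x:[9,68/3] y:[37/3,26] z:[7,49] -> hit [37/3,68/3], descend [12, 16]
  N12 x:[11,68/3] y:[37/3,67/3] z:[32,49] -> miss, prune
  N16 x:[9,68/3] y:[13,26] z:[7,29] -> hit [13,68/3], descend [3, 13]
    N3 x:[9,68/3] y:[13,47/3] z:[7,19] -> hit [13,47/3] leaf, test {P1(miss), P9(miss), P15(miss)}
    N13 x:[10,68/3] y:[18,26] z:[8,29] -> hit [18,68/3], descend [2, 14]
      N2 x:[10,59/3] y:[65/3,26] z:[8,29] -> miss, prune
      N14 x:[50/3,68/3] y:[18,65/3] z:[11,29] -> hit [18,65/3], descend [1, 11]
        N1 x:[50/3,68/3] y:[56/3,65/3] z:[11,18] -> miss, prune
        N11 x:[59/3,22] y:[18,62/3] z:[14,29] -> hit [59/3,62/3] leaf, test {P2(miss), P12(miss), P18(miss)}

Visited [0, 12, 16, 3, 13, 2, 14, 1, 11]. Tests: 9 box, 2 leaf. Nearest: miss.

== RESULT ==
miss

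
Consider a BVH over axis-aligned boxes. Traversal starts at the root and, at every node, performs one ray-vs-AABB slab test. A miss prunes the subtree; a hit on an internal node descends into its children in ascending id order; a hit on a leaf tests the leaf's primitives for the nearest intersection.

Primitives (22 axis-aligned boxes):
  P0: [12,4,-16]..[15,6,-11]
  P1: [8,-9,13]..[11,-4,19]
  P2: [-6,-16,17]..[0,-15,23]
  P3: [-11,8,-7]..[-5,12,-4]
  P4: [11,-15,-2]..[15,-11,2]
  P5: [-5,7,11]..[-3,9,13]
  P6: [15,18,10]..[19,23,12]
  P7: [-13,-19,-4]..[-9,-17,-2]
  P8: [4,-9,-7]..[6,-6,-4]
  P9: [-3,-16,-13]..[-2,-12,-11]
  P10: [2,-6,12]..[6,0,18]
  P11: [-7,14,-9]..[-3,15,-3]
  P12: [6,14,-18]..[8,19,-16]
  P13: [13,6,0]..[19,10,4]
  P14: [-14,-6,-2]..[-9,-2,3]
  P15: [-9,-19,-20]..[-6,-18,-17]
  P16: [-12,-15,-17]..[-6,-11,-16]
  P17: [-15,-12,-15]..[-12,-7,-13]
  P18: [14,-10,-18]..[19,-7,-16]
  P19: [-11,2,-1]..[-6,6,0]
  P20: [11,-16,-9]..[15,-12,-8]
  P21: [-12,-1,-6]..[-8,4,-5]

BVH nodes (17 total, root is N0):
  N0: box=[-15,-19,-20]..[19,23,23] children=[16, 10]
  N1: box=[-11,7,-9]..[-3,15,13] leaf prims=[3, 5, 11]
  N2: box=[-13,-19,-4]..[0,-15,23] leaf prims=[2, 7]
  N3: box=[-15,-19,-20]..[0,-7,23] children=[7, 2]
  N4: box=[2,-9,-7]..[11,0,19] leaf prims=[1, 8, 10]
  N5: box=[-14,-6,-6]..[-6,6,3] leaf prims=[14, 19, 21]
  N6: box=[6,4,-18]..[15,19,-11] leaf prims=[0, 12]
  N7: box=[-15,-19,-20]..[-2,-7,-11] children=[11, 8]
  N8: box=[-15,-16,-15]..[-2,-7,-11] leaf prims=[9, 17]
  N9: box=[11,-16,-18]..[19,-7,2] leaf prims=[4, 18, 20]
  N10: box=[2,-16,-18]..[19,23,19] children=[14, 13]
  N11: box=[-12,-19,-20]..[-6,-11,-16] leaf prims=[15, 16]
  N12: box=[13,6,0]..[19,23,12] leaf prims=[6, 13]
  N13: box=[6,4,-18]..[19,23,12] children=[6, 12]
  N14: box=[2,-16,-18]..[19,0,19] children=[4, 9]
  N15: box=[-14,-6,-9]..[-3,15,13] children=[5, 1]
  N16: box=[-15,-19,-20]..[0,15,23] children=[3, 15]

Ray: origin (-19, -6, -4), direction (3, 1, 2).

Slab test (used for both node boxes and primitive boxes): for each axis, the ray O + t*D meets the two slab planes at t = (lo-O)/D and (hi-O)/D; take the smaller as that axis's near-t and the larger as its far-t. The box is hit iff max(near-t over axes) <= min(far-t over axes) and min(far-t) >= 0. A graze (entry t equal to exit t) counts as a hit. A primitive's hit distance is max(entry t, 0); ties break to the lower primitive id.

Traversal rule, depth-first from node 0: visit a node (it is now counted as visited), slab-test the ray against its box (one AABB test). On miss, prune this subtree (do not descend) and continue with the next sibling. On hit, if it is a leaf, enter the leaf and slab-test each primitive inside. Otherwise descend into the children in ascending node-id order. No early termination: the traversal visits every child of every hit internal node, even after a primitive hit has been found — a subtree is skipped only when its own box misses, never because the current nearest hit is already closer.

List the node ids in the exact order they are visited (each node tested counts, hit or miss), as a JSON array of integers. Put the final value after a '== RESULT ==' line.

Trace the traversal:
N0 x:[4/3,38/3] y:[-13,29] z:[-8,27/2] -> hit [4/3,38/3], descend [10, 16]
  N10 x:[7,38/3] y:[-10,29] z:[-7,23/2] -> hit [7,23/2], descend [13, 14]
    N13 x:[25/3,38/3] y:[10,29] z:[-7,8] -> miss, prune
    N14 x:[7,38/3] y:[-10,6] z:[-7,23/2] -> miss, prune
  N16 x:[4/3,19/3] y:[-13,21] z:[-8,27/2] -> hit [4/3,19/3], descend [3, 15]
    N3 x:[4/3,19/3] y:[-13,-1] z:[-8,27/2] -> miss, prune
    N15 x:[5/3,16/3] y:[0,21] z:[-5/2,17/2] -> hit [5/3,16/3], descend [1, 5]
      N1 x:[8/3,16/3] y:[13,21] z:[-5/2,17/2] -> miss, prune
      N5 x:[5/3,13/3] y:[0,12] z:[-1,7/2] -> hit [5/3,7/2] leaf, test {P14@t=5/3, P19(miss), P21(miss)}

Summary -> nodes [0, 10, 13, 14, 16, 3, 15, 1, 5]; box-tests=9; leaf-entries=1; first=P14

== RESULT ==
[0, 10, 13, 14, 16, 3, 15, 1, 5]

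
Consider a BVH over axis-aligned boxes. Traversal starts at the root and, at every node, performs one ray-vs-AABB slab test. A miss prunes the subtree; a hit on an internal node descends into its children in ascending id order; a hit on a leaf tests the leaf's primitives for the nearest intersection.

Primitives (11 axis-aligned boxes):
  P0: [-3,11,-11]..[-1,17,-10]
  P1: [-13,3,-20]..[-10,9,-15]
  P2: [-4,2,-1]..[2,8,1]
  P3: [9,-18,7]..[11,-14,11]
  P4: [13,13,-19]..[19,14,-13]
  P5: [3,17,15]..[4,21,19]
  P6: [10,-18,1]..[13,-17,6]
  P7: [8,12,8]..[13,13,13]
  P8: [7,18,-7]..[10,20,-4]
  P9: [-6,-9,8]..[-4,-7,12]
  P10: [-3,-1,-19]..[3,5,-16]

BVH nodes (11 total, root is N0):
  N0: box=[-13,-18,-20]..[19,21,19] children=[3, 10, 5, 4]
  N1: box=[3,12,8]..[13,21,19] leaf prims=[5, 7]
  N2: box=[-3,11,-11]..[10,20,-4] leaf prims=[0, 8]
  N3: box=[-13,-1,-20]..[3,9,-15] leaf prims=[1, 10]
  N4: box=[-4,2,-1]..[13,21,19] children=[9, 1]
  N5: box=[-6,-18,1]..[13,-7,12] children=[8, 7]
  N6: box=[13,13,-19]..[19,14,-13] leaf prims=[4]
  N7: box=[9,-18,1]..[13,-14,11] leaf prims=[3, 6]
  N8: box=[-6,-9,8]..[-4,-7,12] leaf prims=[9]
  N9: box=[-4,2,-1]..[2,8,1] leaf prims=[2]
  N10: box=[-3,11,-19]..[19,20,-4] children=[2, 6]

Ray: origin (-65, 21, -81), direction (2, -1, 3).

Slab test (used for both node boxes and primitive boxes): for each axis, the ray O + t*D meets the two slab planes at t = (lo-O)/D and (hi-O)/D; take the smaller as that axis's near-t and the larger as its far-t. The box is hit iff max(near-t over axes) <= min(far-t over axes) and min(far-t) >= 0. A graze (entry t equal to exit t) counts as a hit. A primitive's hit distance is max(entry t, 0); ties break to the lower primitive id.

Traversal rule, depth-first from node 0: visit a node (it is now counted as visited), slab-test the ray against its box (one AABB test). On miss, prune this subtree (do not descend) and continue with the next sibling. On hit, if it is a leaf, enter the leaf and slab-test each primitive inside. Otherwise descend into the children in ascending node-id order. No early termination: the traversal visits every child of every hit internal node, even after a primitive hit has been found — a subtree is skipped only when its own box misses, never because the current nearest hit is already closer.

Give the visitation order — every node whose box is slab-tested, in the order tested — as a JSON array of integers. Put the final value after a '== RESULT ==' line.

Trace the traversal:
N0 x:[26,42] y:[0,39] z:[61/3,100/3] -> hit [26,100/3], descend [3, 4, 5, 10]
  N3 x:[26,34] y:[12,22] z:[61/3,22] -> miss, prune
  N4 x:[61/2,39] y:[0,19] z:[80/3,100/3] -> miss, prune
  N5 x:[59/2,39] y:[28,39] z:[82/3,31] -> hit [59/2,31], descend [7, 8]
    N7 x:[37,39] y:[35,39] z:[82/3,92/3] -> miss, prune
    N8 x:[59/2,61/2] y:[28,30] z:[89/3,31] -> hit [89/3,30] leaf, test {P9@t=89/3}
  N10 x:[31,42] y:[1,10] z:[62/3,77/3] -> miss, prune

Visited [0, 3, 4, 5, 7, 8, 10]. Tests: 7 box, 1 leaf. Nearest: P9.

== RESULT ==
[0, 3, 4, 5, 7, 8, 10]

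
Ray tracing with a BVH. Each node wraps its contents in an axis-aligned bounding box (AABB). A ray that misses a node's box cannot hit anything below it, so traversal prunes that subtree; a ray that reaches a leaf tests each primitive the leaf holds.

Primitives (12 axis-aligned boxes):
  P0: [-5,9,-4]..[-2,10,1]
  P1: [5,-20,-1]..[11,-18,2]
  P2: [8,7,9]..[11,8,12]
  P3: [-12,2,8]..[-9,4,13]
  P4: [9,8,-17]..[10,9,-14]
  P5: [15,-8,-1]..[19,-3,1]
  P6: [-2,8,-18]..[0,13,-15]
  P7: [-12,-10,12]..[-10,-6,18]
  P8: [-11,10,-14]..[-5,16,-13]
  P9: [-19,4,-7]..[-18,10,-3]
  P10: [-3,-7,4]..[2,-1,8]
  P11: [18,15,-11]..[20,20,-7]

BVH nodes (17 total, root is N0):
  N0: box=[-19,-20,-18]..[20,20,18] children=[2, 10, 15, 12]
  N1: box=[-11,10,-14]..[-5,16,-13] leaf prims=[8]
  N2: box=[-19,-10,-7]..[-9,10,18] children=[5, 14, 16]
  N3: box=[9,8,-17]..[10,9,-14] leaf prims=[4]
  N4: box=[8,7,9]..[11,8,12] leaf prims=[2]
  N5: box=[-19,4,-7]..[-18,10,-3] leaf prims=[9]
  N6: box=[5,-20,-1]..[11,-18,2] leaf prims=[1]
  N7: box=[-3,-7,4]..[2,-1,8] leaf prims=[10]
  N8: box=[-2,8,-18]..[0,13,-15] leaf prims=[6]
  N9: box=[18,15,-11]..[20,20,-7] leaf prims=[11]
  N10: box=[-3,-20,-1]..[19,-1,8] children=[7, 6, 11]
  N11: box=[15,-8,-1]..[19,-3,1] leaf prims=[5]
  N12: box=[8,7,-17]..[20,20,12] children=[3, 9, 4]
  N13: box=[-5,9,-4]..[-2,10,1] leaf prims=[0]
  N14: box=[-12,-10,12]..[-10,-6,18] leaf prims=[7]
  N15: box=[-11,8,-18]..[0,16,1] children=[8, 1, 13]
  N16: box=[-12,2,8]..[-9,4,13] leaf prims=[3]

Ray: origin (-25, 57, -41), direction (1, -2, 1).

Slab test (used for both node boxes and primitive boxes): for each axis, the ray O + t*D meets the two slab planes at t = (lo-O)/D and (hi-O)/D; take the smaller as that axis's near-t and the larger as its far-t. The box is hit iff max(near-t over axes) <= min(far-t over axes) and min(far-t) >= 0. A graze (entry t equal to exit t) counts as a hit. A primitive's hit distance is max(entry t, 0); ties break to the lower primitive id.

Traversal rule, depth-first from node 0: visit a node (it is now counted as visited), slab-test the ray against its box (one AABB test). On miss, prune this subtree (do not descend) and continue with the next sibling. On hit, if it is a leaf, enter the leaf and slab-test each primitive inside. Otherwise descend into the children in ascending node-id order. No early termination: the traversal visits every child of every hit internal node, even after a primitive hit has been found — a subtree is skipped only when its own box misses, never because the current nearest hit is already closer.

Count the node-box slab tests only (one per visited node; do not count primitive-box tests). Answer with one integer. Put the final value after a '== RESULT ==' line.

Walk:
N0 x:[6,45] y:[37/2,77/2] z:[23,59] -> hit [23,77/2], descend [2, 10, 12, 15]
  N2 x:[6,16] y:[47/2,67/2] z:[34,59] -> miss, prune
  N10 x:[22,44] y:[29,77/2] z:[40,49] -> miss, prune
  N12 x:[33,45] y:[37/2,25] z:[24,53] -> miss, prune
  N15 x:[14,25] y:[41/2,49/2] z:[23,42] -> hit [23,49/2], descend [1, 8, 13]
    N1 x:[14,20] y:[41/2,47/2] z:[27,28] -> miss, prune
    N8 x:[23,25] y:[22,49/2] z:[23,26] -> hit [23,49/2] leaf, test {P6@t=23}
    N13 x:[20,23] y:[47/2,24] z:[37,42] -> miss, prune

order=[0, 2, 10, 12, 15, 1, 8, 13]  |boxes|=8  |leaves|=1  hit=P6

== RESULT ==
8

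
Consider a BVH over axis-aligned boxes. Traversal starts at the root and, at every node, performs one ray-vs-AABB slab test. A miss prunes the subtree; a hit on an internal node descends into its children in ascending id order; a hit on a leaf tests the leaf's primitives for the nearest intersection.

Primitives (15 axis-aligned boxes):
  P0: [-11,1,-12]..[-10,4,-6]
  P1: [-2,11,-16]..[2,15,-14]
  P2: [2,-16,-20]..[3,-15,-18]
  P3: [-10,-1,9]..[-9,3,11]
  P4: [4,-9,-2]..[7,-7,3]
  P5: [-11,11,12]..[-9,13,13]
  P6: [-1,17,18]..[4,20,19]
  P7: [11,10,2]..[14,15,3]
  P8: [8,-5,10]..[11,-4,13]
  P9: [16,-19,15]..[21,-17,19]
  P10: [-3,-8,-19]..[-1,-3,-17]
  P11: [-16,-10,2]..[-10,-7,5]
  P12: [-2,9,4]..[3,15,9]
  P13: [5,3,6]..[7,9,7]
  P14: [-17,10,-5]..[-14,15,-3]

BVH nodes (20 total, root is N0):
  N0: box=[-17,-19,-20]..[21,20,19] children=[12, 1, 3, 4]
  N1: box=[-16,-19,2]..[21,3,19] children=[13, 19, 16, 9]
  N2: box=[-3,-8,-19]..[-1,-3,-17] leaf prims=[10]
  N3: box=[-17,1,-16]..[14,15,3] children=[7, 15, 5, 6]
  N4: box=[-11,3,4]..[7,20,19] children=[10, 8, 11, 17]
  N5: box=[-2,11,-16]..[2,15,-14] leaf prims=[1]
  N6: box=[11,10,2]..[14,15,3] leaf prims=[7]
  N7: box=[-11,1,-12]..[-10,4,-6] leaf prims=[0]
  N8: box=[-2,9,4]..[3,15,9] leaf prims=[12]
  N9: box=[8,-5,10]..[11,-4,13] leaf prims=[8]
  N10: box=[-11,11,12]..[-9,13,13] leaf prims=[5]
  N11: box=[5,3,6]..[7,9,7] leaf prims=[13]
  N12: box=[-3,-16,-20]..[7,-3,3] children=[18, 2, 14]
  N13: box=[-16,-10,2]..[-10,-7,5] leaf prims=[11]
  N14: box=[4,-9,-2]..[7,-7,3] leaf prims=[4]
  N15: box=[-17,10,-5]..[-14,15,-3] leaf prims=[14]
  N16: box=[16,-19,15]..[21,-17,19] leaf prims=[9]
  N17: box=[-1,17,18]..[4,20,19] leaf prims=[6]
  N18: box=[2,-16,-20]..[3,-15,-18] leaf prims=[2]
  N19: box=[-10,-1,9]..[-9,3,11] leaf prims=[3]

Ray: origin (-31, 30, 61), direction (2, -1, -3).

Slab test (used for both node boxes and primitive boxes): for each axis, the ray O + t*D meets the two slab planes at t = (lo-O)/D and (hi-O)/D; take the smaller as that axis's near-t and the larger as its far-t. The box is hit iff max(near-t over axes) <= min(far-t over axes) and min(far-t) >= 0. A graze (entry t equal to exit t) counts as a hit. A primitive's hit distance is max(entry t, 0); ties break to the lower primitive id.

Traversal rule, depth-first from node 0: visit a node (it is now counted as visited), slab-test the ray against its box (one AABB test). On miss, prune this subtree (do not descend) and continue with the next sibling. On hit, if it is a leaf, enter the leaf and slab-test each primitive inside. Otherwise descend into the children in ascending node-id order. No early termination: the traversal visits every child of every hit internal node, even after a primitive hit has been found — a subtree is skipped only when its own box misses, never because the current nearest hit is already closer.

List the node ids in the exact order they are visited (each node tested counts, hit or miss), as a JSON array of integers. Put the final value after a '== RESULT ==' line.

Walk:
N0 x:[7,26] y:[10,49] z:[14,27] -> hit [14,26], descend [1, 3, 4, 12]
  N1 x:[15/2,26] y:[27,49] z:[14,59/3] -> miss, prune
  N3 x:[7,45/2] y:[15,29] z:[58/3,77/3] -> hit [58/3,45/2], descend [5, 6, 7, 15]
    N5 x:[29/2,33/2] y:[15,19] z:[25,77/3] -> miss, prune
    N6 x:[21,45/2] y:[15,20] z:[58/3,59/3] -> miss, prune
    N7 x:[10,21/2] y:[26,29] z:[67/3,73/3] -> miss, prune
    N15 x:[7,17/2] y:[15,20] z:[64/3,22] -> miss, prune
  N4 x:[10,19] y:[10,27] z:[14,19] -> hit [14,19], descend [8, 10, 11, 17]
    N8 x:[29/2,17] y:[15,21] z:[52/3,19] -> miss, prune
    N10 x:[10,11] y:[17,19] z:[16,49/3] -> miss, prune
    N11 x:[18,19] y:[21,27] z:[18,55/3] -> miss, prune
    N17 x:[15,35/2] y:[10,13] z:[14,43/3] -> miss, prune
  N12 x:[14,19] y:[33,46] z:[58/3,27] -> miss, prune

Summary -> nodes [0, 1, 3, 5, 6, 7, 15, 4, 8, 10, 11, 17, 12]; box-tests=13; leaf-entries=0; first=miss

== RESULT ==
[0, 1, 3, 5, 6, 7, 15, 4, 8, 10, 11, 17, 12]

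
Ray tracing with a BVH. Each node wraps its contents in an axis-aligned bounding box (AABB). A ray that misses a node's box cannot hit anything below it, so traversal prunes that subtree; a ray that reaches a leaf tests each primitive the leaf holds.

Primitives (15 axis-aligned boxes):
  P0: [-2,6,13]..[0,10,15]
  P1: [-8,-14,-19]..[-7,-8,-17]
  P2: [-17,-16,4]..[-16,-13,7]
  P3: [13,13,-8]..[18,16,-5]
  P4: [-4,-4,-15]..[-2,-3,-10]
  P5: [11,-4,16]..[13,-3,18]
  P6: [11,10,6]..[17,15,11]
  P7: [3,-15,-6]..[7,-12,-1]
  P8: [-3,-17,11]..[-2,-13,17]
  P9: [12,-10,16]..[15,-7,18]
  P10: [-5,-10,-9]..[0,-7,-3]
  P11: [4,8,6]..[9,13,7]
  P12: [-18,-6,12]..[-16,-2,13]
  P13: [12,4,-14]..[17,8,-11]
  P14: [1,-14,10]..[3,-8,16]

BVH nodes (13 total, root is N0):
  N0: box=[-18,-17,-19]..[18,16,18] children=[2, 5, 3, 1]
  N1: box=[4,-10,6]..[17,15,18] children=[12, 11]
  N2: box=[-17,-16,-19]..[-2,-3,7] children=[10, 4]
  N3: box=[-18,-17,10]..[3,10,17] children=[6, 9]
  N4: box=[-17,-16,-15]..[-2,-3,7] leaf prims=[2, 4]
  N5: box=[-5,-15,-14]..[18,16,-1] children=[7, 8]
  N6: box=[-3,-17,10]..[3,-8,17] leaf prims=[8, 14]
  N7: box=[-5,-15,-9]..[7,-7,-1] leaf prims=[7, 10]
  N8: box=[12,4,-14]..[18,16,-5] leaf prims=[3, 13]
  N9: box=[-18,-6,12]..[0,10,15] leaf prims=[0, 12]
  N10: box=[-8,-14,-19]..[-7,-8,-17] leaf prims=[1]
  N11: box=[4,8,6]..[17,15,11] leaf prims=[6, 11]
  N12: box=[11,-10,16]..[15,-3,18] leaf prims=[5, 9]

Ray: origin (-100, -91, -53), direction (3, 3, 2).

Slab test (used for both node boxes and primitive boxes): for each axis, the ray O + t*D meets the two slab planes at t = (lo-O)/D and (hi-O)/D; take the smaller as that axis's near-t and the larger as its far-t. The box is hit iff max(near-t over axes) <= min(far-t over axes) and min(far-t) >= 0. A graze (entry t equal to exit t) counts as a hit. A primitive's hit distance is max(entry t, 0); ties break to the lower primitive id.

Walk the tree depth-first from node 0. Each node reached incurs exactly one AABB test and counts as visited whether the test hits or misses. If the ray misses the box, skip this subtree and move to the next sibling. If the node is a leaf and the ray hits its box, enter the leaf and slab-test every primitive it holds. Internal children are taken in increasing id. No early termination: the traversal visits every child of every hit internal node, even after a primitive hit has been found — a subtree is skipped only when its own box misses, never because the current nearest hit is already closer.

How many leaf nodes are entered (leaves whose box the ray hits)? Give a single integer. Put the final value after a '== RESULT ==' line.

Traverse from the root:
N0 x:[82/3,118/3] y:[74/3,107/3] z:[17,71/2] -> hit [82/3,71/2], descend [1, 2, 3, 5]
  N1 x:[104/3,39] y:[27,106/3] z:[59/2,71/2] -> hit [104/3,106/3], descend [11, 12]
    N11 x:[104/3,39] y:[33,106/3] z:[59/2,32] -> miss, prune
    N12 x:[37,115/3] y:[27,88/3] z:[69/2,71/2] -> miss, prune
  N2 x:[83/3,98/3] y:[25,88/3] z:[17,30] -> hit [83/3,88/3], descend [4, 10]
    N4 x:[83/3,98/3] y:[25,88/3] z:[19,30] -> hit [83/3,88/3] leaf, test {P2(miss), P4(miss)}
    N10 x:[92/3,31] y:[77/3,83/3] z:[17,18] -> miss, prune
  N3 x:[82/3,103/3] y:[74/3,101/3] z:[63/2,35] -> hit [63/2,101/3], descend [6, 9]
    N6 x:[97/3,103/3] y:[74/3,83/3] z:[63/2,35] -> miss, prune
    N9 x:[82/3,100/3] y:[85/3,101/3] z:[65/2,34] -> hit [65/2,100/3] leaf, test {P0@t=33, P12(miss)}
  N5 x:[95/3,118/3] y:[76/3,107/3] z:[39/2,26] -> miss, prune

Summary -> nodes [0, 1, 11, 12, 2, 4, 10, 3, 6, 9, 5]; box-tests=11; leaf-entries=2; first=P0

== RESULT ==
2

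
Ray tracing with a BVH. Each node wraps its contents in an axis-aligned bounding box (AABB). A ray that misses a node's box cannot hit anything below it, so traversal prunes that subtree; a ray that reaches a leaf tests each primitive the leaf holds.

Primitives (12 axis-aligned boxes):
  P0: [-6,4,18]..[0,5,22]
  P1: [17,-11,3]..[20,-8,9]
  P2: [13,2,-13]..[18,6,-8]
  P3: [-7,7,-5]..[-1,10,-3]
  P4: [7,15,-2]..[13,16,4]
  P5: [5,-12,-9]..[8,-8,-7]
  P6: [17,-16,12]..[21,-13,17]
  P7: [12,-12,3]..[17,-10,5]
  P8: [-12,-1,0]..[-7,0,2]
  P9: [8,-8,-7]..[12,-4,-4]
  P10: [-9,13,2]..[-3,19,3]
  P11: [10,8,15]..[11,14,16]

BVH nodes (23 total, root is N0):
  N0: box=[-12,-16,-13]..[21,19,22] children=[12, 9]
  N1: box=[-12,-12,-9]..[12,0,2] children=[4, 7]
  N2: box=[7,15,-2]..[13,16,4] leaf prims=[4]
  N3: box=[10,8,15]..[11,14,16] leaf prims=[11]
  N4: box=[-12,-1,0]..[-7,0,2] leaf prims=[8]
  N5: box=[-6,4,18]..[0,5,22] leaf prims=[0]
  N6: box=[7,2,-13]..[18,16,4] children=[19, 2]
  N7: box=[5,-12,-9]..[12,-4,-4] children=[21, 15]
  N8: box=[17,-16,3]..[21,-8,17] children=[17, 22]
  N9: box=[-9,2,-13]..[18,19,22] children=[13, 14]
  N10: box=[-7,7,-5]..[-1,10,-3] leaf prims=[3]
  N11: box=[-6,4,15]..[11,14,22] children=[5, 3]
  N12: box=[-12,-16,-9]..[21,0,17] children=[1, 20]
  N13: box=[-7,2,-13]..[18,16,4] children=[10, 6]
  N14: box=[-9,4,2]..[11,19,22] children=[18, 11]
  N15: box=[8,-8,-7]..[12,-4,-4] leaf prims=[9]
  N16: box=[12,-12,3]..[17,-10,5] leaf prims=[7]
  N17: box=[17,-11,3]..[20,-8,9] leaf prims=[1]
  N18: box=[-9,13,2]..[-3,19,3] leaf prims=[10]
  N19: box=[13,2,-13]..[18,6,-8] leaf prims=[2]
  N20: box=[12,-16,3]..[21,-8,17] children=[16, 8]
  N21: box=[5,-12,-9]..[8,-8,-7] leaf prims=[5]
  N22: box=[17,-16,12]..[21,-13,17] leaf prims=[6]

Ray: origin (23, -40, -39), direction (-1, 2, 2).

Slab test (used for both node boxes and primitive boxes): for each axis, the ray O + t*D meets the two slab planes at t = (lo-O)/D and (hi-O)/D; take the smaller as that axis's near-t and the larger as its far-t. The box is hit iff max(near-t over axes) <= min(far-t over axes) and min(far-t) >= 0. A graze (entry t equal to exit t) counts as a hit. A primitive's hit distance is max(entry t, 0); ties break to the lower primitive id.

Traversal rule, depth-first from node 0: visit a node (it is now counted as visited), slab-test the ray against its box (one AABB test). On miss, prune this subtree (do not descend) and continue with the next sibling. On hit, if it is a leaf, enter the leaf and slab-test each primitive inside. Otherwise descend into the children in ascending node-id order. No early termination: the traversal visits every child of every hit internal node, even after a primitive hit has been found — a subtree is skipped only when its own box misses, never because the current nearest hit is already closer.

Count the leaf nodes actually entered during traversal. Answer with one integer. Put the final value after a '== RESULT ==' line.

Traverse from the root:
N0 x:[2,35] y:[12,59/2] z:[13,61/2] -> hit [13,59/2], descend [9, 12]
  N9 x:[5,32] y:[21,59/2] z:[13,61/2] -> hit [21,59/2], descend [13, 14]
    N13 x:[5,30] y:[21,28] z:[13,43/2] -> hit [21,43/2], descend [6, 10]
      N6 x:[5,16] y:[21,28] z:[13,43/2] -> miss, prune
      N10 x:[24,30] y:[47/2,25] z:[17,18] -> miss, prune
    N14 x:[12,32] y:[22,59/2] z:[41/2,61/2] -> hit [22,59/2], descend [11, 18]
      N11 x:[12,29] y:[22,27] z:[27,61/2] -> hit [27,27], descend [3, 5]
        N3 x:[12,13] y:[24,27] z:[27,55/2] -> miss, prune
        N5 x:[23,29] y:[22,45/2] z:[57/2,61/2] -> miss, prune
      N18 x:[26,32] y:[53/2,59/2] z:[41/2,21] -> miss, prune
  N12 x:[2,35] y:[12,20] z:[15,28] -> hit [15,20], descend [1, 20]
    N1 x:[11,35] y:[14,20] z:[15,41/2] -> hit [15,20], descend [4, 7]
      N4 x:[30,35] y:[39/2,20] z:[39/2,41/2] -> miss, prune
      N7 x:[11,18] y:[14,18] z:[15,35/2] -> hit [15,35/2], descend [15, 21]
        N15 x:[11,15] y:[16,18] z:[16,35/2] -> miss, prune
        N21 x:[15,18] y:[14,16] z:[15,16] -> hit [15,16] leaf, test {P5@t=15}
    N20 x:[2,11] y:[12,16] z:[21,28] -> miss, prune

17 AABB tests over nodes [0, 9, 13, 6, 10, 14, 11, 3, 5, 18, 12, 1, 4, 7, 15, 21, 20]; 1 leaf entered; closest P5.

== RESULT ==
1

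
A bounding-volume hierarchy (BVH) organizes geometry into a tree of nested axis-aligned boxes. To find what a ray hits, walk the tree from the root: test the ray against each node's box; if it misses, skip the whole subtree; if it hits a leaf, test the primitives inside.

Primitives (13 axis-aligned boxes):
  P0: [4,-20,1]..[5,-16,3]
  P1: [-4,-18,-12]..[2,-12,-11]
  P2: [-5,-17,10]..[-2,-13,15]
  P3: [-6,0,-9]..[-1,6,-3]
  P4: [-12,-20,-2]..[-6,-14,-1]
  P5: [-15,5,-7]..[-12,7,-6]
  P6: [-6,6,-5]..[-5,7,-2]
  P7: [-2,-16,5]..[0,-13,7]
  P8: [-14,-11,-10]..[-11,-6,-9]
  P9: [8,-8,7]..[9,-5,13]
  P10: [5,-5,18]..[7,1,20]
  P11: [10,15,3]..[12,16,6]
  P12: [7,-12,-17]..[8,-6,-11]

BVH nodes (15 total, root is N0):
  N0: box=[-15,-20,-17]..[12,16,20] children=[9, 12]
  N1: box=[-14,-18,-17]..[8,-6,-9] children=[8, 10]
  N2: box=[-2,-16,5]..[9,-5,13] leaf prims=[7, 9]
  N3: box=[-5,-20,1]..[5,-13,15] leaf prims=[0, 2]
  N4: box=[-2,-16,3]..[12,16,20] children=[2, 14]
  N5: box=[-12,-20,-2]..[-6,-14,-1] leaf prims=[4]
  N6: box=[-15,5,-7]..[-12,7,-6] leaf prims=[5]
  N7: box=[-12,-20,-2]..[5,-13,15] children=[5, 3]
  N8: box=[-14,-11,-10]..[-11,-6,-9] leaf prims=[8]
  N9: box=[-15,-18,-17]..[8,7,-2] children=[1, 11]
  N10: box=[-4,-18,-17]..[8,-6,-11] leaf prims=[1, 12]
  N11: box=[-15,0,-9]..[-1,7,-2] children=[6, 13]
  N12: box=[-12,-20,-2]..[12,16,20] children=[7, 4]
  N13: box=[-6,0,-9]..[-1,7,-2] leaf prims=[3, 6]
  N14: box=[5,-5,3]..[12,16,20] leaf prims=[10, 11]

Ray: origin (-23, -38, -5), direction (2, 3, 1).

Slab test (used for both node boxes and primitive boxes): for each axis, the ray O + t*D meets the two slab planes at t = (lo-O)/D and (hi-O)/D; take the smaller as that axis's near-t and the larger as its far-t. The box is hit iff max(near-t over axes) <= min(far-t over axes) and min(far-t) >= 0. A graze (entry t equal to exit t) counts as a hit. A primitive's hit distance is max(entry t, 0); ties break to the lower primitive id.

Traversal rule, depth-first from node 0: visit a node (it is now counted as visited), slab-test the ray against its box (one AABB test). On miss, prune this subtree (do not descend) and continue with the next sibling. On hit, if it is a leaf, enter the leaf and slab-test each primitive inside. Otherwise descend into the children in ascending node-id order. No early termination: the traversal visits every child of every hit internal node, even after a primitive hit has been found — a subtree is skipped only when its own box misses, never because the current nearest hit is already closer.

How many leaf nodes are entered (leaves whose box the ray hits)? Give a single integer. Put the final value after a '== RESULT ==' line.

Walk:
N0 x:[4,35/2] y:[6,18] z:[-12,25] -> hit [6,35/2], descend [9, 12]
  N9 x:[4,31/2] y:[20/3,15] z:[-12,3] -> miss, prune
  N12 x:[11/2,35/2] y:[6,18] z:[3,25] -> hit [6,35/2], descend [4, 7]
    N4 x:[21/2,35/2] y:[22/3,18] z:[8,25] -> hit [21/2,35/2], descend [2, 14]
      N2 x:[21/2,16] y:[22/3,11] z:[10,18] -> hit [21/2,11] leaf, test {P7(miss), P9(miss)}
      N14 x:[14,35/2] y:[11,18] z:[8,25] -> hit [14,35/2] leaf, test {P10(miss), P11(miss)}
    N7 x:[11/2,14] y:[6,25/3] z:[3,20] -> hit [6,25/3], descend [3, 5]
      N3 x:[9,14] y:[6,25/3] z:[6,20] -> miss, prune
      N5 x:[11/2,17/2] y:[6,8] z:[3,4] -> miss, prune

Visited [0, 9, 12, 4, 2, 14, 7, 3, 5]. Tests: 9 box, 2 leaf. Nearest: miss.

== RESULT ==
2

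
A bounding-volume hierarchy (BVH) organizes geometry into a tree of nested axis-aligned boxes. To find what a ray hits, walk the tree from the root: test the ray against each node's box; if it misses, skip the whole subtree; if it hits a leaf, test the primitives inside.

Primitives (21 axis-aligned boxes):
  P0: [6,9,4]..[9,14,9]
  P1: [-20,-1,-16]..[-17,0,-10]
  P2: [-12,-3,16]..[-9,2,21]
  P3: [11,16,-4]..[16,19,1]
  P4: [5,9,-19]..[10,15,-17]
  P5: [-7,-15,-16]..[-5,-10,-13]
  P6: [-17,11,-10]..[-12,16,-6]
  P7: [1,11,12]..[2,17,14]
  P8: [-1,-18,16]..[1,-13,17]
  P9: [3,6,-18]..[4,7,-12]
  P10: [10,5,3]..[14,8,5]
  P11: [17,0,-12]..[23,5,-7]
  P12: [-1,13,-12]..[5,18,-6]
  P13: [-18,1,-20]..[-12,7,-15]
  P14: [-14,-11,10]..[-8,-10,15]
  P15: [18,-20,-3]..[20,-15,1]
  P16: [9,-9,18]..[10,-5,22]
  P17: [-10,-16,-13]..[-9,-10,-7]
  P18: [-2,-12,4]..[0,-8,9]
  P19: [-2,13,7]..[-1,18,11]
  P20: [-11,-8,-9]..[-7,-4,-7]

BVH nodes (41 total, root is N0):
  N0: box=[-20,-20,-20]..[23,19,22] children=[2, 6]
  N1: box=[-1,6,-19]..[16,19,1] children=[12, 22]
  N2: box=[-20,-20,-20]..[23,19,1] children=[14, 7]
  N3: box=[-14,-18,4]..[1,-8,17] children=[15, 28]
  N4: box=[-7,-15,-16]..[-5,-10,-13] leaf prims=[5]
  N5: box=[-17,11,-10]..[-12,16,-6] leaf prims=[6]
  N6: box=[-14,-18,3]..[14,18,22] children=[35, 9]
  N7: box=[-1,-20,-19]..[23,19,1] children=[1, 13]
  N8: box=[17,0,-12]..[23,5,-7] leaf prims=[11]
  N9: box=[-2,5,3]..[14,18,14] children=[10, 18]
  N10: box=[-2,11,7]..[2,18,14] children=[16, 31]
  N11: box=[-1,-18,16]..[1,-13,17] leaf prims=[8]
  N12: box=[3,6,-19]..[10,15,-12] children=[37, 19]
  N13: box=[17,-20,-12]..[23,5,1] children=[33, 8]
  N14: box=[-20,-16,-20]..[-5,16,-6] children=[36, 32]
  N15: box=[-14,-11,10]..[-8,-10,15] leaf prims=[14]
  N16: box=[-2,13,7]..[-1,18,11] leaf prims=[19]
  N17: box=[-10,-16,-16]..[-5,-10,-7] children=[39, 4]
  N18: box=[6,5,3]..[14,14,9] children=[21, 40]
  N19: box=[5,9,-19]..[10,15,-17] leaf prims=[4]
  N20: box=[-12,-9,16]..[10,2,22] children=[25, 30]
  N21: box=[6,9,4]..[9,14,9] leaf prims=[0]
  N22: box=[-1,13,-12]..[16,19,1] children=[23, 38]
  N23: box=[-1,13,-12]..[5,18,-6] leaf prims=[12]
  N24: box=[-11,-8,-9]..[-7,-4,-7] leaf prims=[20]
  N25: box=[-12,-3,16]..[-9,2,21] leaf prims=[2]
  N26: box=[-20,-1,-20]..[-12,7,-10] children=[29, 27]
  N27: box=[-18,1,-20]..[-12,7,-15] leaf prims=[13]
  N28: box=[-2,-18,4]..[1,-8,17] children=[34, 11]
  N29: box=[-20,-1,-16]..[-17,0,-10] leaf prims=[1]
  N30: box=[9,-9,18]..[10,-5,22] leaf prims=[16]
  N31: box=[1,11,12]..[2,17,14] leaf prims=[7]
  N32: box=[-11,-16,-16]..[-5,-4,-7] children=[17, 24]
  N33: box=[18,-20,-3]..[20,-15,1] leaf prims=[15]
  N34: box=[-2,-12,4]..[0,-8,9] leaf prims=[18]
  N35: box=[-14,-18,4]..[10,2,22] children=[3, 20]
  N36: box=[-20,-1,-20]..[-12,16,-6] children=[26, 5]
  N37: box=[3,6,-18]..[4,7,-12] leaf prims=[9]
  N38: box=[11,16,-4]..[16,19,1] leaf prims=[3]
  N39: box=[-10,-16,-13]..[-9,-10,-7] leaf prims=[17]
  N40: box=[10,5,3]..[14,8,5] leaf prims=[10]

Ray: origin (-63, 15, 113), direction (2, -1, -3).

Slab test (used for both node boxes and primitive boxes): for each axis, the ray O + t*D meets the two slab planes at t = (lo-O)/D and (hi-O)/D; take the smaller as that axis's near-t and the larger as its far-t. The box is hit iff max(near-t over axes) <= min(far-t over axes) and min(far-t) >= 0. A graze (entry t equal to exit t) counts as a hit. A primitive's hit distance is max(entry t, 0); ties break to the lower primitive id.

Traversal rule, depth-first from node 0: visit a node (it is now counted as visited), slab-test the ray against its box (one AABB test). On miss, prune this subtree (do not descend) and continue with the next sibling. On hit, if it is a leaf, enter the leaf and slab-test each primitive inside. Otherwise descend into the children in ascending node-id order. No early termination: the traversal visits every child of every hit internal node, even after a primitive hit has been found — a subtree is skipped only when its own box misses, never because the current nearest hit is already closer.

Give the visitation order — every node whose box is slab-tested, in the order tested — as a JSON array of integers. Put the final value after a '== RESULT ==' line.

Walk:
N0 x:[43/2,43] y:[-4,35] z:[91/3,133/3] -> hit [91/3,35], descend [2, 6]
  N2 x:[43/2,43] y:[-4,35] z:[112/3,133/3] -> miss, prune
  N6 x:[49/2,77/2] y:[-3,33] z:[91/3,110/3] -> hit [91/3,33], descend [9, 35]
    N9 x:[61/2,77/2] y:[-3,10] z:[33,110/3] -> miss, prune
    N35 x:[49/2,73/2] y:[13,33] z:[91/3,109/3] -> hit [91/3,33], descend [3, 20]
      N3 x:[49/2,32] y:[23,33] z:[32,109/3] -> hit [32,32], descend [15, 28]
        N15 x:[49/2,55/2] y:[25,26] z:[98/3,103/3] -> miss, prune
        N28 x:[61/2,32] y:[23,33] z:[32,109/3] -> hit [32,32], descend [11, 34]
          N11 x:[31,32] y:[28,33] z:[32,97/3] -> hit [32,32] leaf, test {P8@t=32}
          N34 x:[61/2,63/2] y:[23,27] z:[104/3,109/3] -> miss, prune
      N20 x:[51/2,73/2] y:[13,24] z:[91/3,97/3] -> miss, prune

order=[0, 2, 6, 9, 35, 3, 15, 28, 11, 34, 20]  |boxes|=11  |leaves|=1  hit=P8

== RESULT ==
[0, 2, 6, 9, 35, 3, 15, 28, 11, 34, 20]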